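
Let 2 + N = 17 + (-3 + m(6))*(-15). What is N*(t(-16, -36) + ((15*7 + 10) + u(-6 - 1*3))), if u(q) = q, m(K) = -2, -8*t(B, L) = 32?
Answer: 9180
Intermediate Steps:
t(B, L) = -4 (t(B, L) = -⅛*32 = -4)
N = 90 (N = -2 + (17 + (-3 - 2)*(-15)) = -2 + (17 - 5*(-15)) = -2 + (17 + 75) = -2 + 92 = 90)
N*(t(-16, -36) + ((15*7 + 10) + u(-6 - 1*3))) = 90*(-4 + ((15*7 + 10) + (-6 - 1*3))) = 90*(-4 + ((105 + 10) + (-6 - 3))) = 90*(-4 + (115 - 9)) = 90*(-4 + 106) = 90*102 = 9180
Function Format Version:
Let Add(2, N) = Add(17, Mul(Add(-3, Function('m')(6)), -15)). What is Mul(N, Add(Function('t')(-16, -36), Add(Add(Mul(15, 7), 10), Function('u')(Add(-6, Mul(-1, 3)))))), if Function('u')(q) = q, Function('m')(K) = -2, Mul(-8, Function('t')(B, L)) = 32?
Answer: 9180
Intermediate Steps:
Function('t')(B, L) = -4 (Function('t')(B, L) = Mul(Rational(-1, 8), 32) = -4)
N = 90 (N = Add(-2, Add(17, Mul(Add(-3, -2), -15))) = Add(-2, Add(17, Mul(-5, -15))) = Add(-2, Add(17, 75)) = Add(-2, 92) = 90)
Mul(N, Add(Function('t')(-16, -36), Add(Add(Mul(15, 7), 10), Function('u')(Add(-6, Mul(-1, 3)))))) = Mul(90, Add(-4, Add(Add(Mul(15, 7), 10), Add(-6, Mul(-1, 3))))) = Mul(90, Add(-4, Add(Add(105, 10), Add(-6, -3)))) = Mul(90, Add(-4, Add(115, -9))) = Mul(90, Add(-4, 106)) = Mul(90, 102) = 9180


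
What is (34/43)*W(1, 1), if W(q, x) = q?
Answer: 34/43 ≈ 0.79070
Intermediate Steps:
(34/43)*W(1, 1) = (34/43)*1 = 34/43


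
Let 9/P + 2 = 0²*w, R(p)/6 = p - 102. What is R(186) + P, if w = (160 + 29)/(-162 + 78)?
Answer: 999/2 ≈ 499.50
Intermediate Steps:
w = -9/4 (w = 189/(-84) = 189*(-1/84) = -9/4 ≈ -2.2500)
R(p) = -612 + 6*p (R(p) = 6*(p - 102) = 6*(-102 + p) = -612 + 6*p)
P = -9/2 (P = 9/(-2 + 0²*(-9/4)) = 9/(-2 + 0*(-9/4)) = 9/(-2 + 0) = 9/(-2) = 9*(-½) = -9/2 ≈ -4.5000)
R(186) + P = (-612 + 6*186) - 9/2 = (-612 + 1116) - 9/2 = 504 - 9/2 = 999/2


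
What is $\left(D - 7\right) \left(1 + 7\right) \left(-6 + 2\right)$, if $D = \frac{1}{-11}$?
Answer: $\frac{2496}{11} \approx 226.91$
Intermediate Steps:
$D = - \frac{1}{11} \approx -0.090909$
$\left(D - 7\right) \left(1 + 7\right) \left(-6 + 2\right) = \left(- \frac{1}{11} - 7\right) \left(1 + 7\right) \left(-6 + 2\right) = - \frac{78 \cdot 8 \left(-4\right)}{11} = \left(- \frac{78}{11}\right) \left(-32\right) = \frac{2496}{11}$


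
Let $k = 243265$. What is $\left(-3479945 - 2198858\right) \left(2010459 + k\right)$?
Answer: $-12798454612372$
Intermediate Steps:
$\left(-3479945 - 2198858\right) \left(2010459 + k\right) = \left(-3479945 - 2198858\right) \left(2010459 + 243265\right) = \left(-5678803\right) 2253724 = -12798454612372$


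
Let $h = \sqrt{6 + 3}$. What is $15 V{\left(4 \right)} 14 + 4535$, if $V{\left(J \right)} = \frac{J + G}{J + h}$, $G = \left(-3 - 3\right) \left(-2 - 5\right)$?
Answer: $5915$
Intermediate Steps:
$G = 42$ ($G = \left(-6\right) \left(-7\right) = 42$)
$h = 3$ ($h = \sqrt{9} = 3$)
$V{\left(J \right)} = \frac{42 + J}{3 + J}$ ($V{\left(J \right)} = \frac{J + 42}{J + 3} = \frac{42 + J}{3 + J}$)
$15 V{\left(4 \right)} 14 + 4535 = 15 \frac{42 + 4}{3 + 4} \cdot 14 + 4535 = 15 \cdot \frac{1}{7} \cdot 46 \cdot 14 + 4535 = 15 \cdot \frac{46}{7} \cdot 14 + 4535 = \frac{690}{7} \cdot 14 + 4535 = 1380 + 4535 = 5915$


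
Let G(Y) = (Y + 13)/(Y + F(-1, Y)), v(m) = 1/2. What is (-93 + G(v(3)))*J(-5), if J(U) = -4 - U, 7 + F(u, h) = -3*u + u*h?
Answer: -771/8 ≈ -96.375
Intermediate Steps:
F(u, h) = -7 - 3*u + h*u (F(u, h) = -7 + (-3*u + u*h) = -7 + (-3*u + h*u) = -7 - 3*u + h*u)
v(m) = ½
G(Y) = -13/4 - Y/4 (G(Y) = (Y + 13)/(Y + (-7 - 3*(-1) + Y*(-1))) = (13 + Y)/(Y + (-7 + 3 - Y)) = (13 + Y)/(Y + (-4 - Y)) = (13 + Y)/(-4) = (13 + Y)*(-¼) = -13/4 - Y/4)
(-93 + G(v(3)))*J(-5) = (-93 + (-13/4 - ¼*½))*(-4 - 1*(-5)) = (-93 + (-13/4 - ⅛))*(-4 + 5) = (-93 - 27/8)*1 = -771/8*1 = -771/8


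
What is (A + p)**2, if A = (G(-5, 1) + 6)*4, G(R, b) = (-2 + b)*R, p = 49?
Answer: 8649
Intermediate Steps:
G(R, b) = R*(-2 + b)
A = 44 (A = (-5*(-2 + 1) + 6)*4 = (-5*(-1) + 6)*4 = (5 + 6)*4 = 11*4 = 44)
(A + p)**2 = (44 + 49)**2 = 93**2 = 8649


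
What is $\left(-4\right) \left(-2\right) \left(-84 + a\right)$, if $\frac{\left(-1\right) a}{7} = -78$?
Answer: $3696$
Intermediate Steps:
$a = 546$ ($a = \left(-7\right) \left(-78\right) = 546$)
$\left(-4\right) \left(-2\right) \left(-84 + a\right) = \left(-4\right) \left(-2\right) \left(-84 + 546\right) = 8 \cdot 462 = 3696$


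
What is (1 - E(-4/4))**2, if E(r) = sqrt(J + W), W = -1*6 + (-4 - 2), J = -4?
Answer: (1 - 4*I)**2 ≈ -15.0 - 8.0*I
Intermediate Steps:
W = -12 (W = -6 - 6 = -12)
E(r) = 4*I (E(r) = sqrt(-4 - 12) = sqrt(-16) = 4*I)
(1 - E(-4/4))**2 = (1 - 4*I)**2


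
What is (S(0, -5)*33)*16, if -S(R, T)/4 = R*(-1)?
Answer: 0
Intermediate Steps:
S(R, T) = 4*R (S(R, T) = -4*R*(-1) = -(-4)*R = 4*R)
(S(0, -5)*33)*16 = ((4*0)*33)*16 = (0*33)*16 = 0*16 = 0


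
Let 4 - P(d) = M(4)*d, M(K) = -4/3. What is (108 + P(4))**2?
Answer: 123904/9 ≈ 13767.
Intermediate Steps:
M(K) = -4/3 (M(K) = -4*1/3 = -4/3)
P(d) = 4 + 4*d/3 (P(d) = 4 - (-4)*d/3 = 4 + 4*d/3)
(108 + P(4))**2 = (108 + (4 + (4/3)*4))**2 = (108 + (4 + 16/3))**2 = (108 + 28/3)**2 = (352/3)**2 = 123904/9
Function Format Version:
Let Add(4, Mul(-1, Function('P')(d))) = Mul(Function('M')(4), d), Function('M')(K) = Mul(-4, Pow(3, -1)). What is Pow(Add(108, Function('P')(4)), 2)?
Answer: Rational(123904, 9) ≈ 13767.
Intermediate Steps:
Function('M')(K) = Rational(-4, 3) (Function('M')(K) = Mul(-4, Rational(1, 3)) = Rational(-4, 3))
Function('P')(d) = Add(4, Mul(Rational(4, 3), d)) (Function('P')(d) = Add(4, Mul(-1, Mul(Rational(-4, 3), d))) = Add(4, Mul(Rational(4, 3), d)))
Pow(Add(108, Function('P')(4)), 2) = Pow(Add(108, Add(4, Mul(Rational(4, 3), 4))), 2) = Pow(Add(108, Add(4, Rational(16, 3))), 2) = Pow(Add(108, Rational(28, 3)), 2) = Pow(Rational(352, 3), 2) = Rational(123904, 9)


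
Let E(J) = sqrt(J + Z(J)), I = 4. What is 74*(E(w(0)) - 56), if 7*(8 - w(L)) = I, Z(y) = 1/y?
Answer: -4144 + 37*sqrt(250523)/91 ≈ -3940.5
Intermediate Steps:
w(L) = 52/7 (w(L) = 8 - 1/7*4 = 8 - 4/7 = 52/7)
E(J) = sqrt(J + 1/J)
74*(E(w(0)) - 56) = 74*(sqrt(52/7 + 1/(52/7)) - 56) = 74*(sqrt(52/7 + 7/52) - 56) = 74*(sqrt(2753/364) - 56) = 74*(sqrt(250523)/182 - 56) = 74*(-56 + sqrt(250523)/182) = -4144 + 37*sqrt(250523)/91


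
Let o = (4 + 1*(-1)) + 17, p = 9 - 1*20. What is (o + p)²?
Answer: 81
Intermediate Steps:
p = -11 (p = 9 - 20 = -11)
o = 20 (o = (4 - 1) + 17 = 3 + 17 = 20)
(o + p)² = (20 - 11)² = 9² = 81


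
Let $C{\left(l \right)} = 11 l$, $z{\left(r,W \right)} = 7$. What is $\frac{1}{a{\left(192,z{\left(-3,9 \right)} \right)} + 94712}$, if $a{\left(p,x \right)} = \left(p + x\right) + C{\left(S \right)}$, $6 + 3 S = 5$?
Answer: $\frac{3}{284722} \approx 1.0537 \cdot 10^{-5}$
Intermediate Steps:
$S = - \frac{1}{3}$ ($S = -2 + \frac{1}{3} \cdot 5 = -2 + \frac{5}{3} = - \frac{1}{3} \approx -0.33333$)
$a{\left(p,x \right)} = - \frac{11}{3} + p + x$ ($a{\left(p,x \right)} = \left(p + x\right) + 11 \left(- \frac{1}{3}\right) = \left(p + x\right) - \frac{11}{3} = - \frac{11}{3} + p + x$)
$\frac{1}{a{\left(192,z{\left(-3,9 \right)} \right)} + 94712} = \frac{1}{\left(- \frac{11}{3} + 192 + 7\right) + 94712} = \frac{1}{\frac{586}{3} + 94712} = \frac{1}{\frac{284722}{3}} = \frac{3}{284722}$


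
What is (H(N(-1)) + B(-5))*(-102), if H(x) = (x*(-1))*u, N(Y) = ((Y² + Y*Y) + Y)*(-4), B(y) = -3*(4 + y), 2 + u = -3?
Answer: 1734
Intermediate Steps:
u = -5 (u = -2 - 3 = -5)
B(y) = -12 - 3*y
N(Y) = -8*Y² - 4*Y (N(Y) = ((Y² + Y²) + Y)*(-4) = (2*Y² + Y)*(-4) = (Y + 2*Y²)*(-4) = -8*Y² - 4*Y)
H(x) = 5*x (H(x) = (x*(-1))*(-5) = -x*(-5) = 5*x)
(H(N(-1)) + B(-5))*(-102) = (5*(-4*(-1)*(1 + 2*(-1))) + (-12 - 3*(-5)))*(-102) = (5*(-4*(-1)*(1 - 2)) + (-12 + 15))*(-102) = (5*(-4*(-1)*(-1)) + 3)*(-102) = (5*(-4) + 3)*(-102) = (-20 + 3)*(-102) = -17*(-102) = 1734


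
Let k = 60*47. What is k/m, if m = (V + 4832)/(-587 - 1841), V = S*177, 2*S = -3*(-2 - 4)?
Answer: -1369392/1285 ≈ -1065.7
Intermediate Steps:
S = 9 (S = (-3*(-2 - 4))/2 = (-3*(-6))/2 = (½)*18 = 9)
V = 1593 (V = 9*177 = 1593)
m = -6425/2428 (m = (1593 + 4832)/(-587 - 1841) = 6425/(-2428) = 6425*(-1/2428) = -6425/2428 ≈ -2.6462)
k = 2820
k/m = 2820/(-6425/2428) = 2820*(-2428/6425) = -1369392/1285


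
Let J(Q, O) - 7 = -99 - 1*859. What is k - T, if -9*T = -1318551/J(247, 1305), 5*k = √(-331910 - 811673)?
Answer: 439517/2853 + I*√1143583/5 ≈ 154.05 + 213.88*I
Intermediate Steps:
k = I*√1143583/5 (k = √(-331910 - 811673)/5 = √(-1143583)/5 = (I*√1143583)/5 = I*√1143583/5 ≈ 213.88*I)
J(Q, O) = -951 (J(Q, O) = 7 + (-99 - 1*859) = 7 + (-99 - 859) = 7 - 958 = -951)
T = -439517/2853 (T = -(-439517)/(3*(-951)) = -(-439517)*(-1)/(3*951) = -⅑*439517/317 = -439517/2853 ≈ -154.05)
k - T = I*√1143583/5 - 1*(-439517/2853) = I*√1143583/5 + 439517/2853 = 439517/2853 + I*√1143583/5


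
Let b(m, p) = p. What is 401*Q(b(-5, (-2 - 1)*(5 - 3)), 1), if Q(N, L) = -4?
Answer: -1604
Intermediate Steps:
401*Q(b(-5, (-2 - 1)*(5 - 3)), 1) = 401*(-4) = -1604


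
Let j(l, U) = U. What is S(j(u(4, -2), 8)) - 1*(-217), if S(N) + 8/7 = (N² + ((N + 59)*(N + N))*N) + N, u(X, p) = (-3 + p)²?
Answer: 62047/7 ≈ 8863.9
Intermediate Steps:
S(N) = -8/7 + N + N² + 2*N²*(59 + N) (S(N) = -8/7 + ((N² + ((N + 59)*(N + N))*N) + N) = -8/7 + ((N² + ((59 + N)*(2*N))*N) + N) = -8/7 + ((N² + (2*N*(59 + N))*N) + N) = -8/7 + ((N² + 2*N²*(59 + N)) + N) = -8/7 + (N + N² + 2*N²*(59 + N)) = -8/7 + N + N² + 2*N²*(59 + N))
S(j(u(4, -2), 8)) - 1*(-217) = (-8/7 + 8 + 2*8³ + 119*8²) - 1*(-217) = (-8/7 + 8 + 2*512 + 119*64) + 217 = (-8/7 + 8 + 1024 + 7616) + 217 = 60528/7 + 217 = 62047/7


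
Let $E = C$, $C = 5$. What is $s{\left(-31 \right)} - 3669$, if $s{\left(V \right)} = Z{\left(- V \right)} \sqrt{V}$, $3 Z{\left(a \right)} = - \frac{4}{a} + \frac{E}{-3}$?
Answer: $-3669 - \frac{167 i \sqrt{31}}{279} \approx -3669.0 - 3.3327 i$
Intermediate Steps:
$E = 5$
$Z{\left(a \right)} = - \frac{5}{9} - \frac{4}{3 a}$ ($Z{\left(a \right)} = \frac{- \frac{4}{a} + \frac{5}{-3}}{3} = \frac{- \frac{4}{a} + 5 \left(- \frac{1}{3}\right)}{3} = \frac{- \frac{4}{a} - \frac{5}{3}}{3} = \frac{- \frac{5}{3} - \frac{4}{a}}{3} = - \frac{5}{9} - \frac{4}{3 a}$)
$s{\left(V \right)} = - \frac{-12 + 5 V}{9 \sqrt{V}}$ ($s{\left(V \right)} = \frac{-12 - 5 \left(- V\right)}{9 \left(- V\right)} \sqrt{V} = \frac{- \frac{1}{V} \left(-12 + 5 V\right)}{9} \sqrt{V} = - \frac{-12 + 5 V}{9 V} \sqrt{V} = - \frac{-12 + 5 V}{9 \sqrt{V}}$)
$s{\left(-31 \right)} - 3669 = \frac{12 - -155}{9 i \sqrt{31}} - 3669 = \frac{- \frac{i \sqrt{31}}{31} \left(12 + 155\right)}{9} - 3669 = \frac{1}{9} \left(- \frac{i \sqrt{31}}{31}\right) 167 - 3669 = - \frac{167 i \sqrt{31}}{279} - 3669 = -3669 - \frac{167 i \sqrt{31}}{279}$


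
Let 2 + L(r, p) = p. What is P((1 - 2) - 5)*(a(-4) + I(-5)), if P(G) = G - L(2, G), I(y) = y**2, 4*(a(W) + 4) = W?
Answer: 40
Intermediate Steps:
a(W) = -4 + W/4
L(r, p) = -2 + p
P(G) = 2 (P(G) = G - (-2 + G) = G + (2 - G) = 2)
P((1 - 2) - 5)*(a(-4) + I(-5)) = 2*((-4 + (1/4)*(-4)) + (-5)**2) = 2*((-4 - 1) + 25) = 2*(-5 + 25) = 2*20 = 40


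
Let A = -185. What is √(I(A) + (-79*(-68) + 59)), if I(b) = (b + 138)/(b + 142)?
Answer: 2*√2510985/43 ≈ 73.703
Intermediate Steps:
I(b) = (138 + b)/(142 + b)
√(I(A) + (-79*(-68) + 59)) = √((138 - 185)/(142 - 185) + (-79*(-68) + 59)) = √(-47/(-43) + (5372 + 59)) = √(-1/43*(-47) + 5431) = √(47/43 + 5431) = √(233580/43) = 2*√2510985/43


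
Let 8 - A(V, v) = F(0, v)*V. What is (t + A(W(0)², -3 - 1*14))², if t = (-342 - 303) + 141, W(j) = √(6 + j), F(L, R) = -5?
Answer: 217156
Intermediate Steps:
A(V, v) = 8 + 5*V (A(V, v) = 8 - (-5)*V = 8 + 5*V)
t = -504 (t = -645 + 141 = -504)
(t + A(W(0)², -3 - 1*14))² = (-504 + (8 + 5*(√(6 + 0))²))² = (-504 + (8 + 5*(√6)²))² = (-504 + (8 + 5*6))² = (-504 + (8 + 30))² = (-504 + 38)² = (-466)² = 217156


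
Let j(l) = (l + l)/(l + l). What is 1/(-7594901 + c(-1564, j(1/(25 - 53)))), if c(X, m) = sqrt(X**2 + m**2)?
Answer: -7594901/57682518753704 - sqrt(2446097)/57682518753704 ≈ -1.3169e-7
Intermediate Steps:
j(l) = 1 (j(l) = (2*l)/((2*l)) = (2*l)*(1/(2*l)) = 1)
1/(-7594901 + c(-1564, j(1/(25 - 53)))) = 1/(-7594901 + sqrt((-1564)**2 + 1**2)) = 1/(-7594901 + sqrt(2446096 + 1)) = 1/(-7594901 + sqrt(2446097))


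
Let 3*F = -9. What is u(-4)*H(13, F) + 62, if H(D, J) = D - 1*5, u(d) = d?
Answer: 30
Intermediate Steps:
F = -3 (F = (⅓)*(-9) = -3)
H(D, J) = -5 + D (H(D, J) = D - 5 = -5 + D)
u(-4)*H(13, F) + 62 = -4*(-5 + 13) + 62 = -4*8 + 62 = -32 + 62 = 30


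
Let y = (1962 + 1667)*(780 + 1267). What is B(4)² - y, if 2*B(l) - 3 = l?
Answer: -29714203/4 ≈ -7.4286e+6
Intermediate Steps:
B(l) = 3/2 + l/2
y = 7428563 (y = 3629*2047 = 7428563)
B(4)² - y = (3/2 + (½)*4)² - 1*7428563 = (3/2 + 2)² - 7428563 = (7/2)² - 7428563 = 49/4 - 7428563 = -29714203/4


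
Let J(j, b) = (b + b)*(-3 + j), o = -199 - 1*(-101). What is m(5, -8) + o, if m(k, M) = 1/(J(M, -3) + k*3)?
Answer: -7937/81 ≈ -97.988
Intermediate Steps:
o = -98 (o = -199 + 101 = -98)
J(j, b) = 2*b*(-3 + j) (J(j, b) = (2*b)*(-3 + j) = 2*b*(-3 + j))
m(k, M) = 1/(18 - 6*M + 3*k) (m(k, M) = 1/(2*(-3)*(-3 + M) + k*3) = 1/((18 - 6*M) + 3*k) = 1/(18 - 6*M + 3*k))
m(5, -8) + o = 1/(3*(6 + 5 - 2*(-8))) - 98 = 1/(3*(6 + 5 + 16)) - 98 = (1/3)/27 - 98 = (1/3)*(1/27) - 98 = 1/81 - 98 = -7937/81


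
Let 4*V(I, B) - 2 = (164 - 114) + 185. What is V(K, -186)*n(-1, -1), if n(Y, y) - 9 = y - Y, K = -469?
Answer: 2133/4 ≈ 533.25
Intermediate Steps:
n(Y, y) = 9 + y - Y (n(Y, y) = 9 + (y - Y) = 9 + y - Y)
V(I, B) = 237/4 (V(I, B) = ½ + ((164 - 114) + 185)/4 = ½ + (50 + 185)/4 = ½ + (¼)*235 = ½ + 235/4 = 237/4)
V(K, -186)*n(-1, -1) = 237*(9 - 1 - 1*(-1))/4 = 237*(9 - 1 + 1)/4 = (237/4)*9 = 2133/4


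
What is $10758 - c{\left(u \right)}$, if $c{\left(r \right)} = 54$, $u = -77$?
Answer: $10704$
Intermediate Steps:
$10758 - c{\left(u \right)} = 10758 - 54 = 10704$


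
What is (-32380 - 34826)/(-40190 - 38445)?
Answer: 67206/78635 ≈ 0.85466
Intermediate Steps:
(-32380 - 34826)/(-40190 - 38445) = -67206/(-78635) = -67206*(-1/78635) = 67206/78635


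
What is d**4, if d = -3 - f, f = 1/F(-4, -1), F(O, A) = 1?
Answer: 256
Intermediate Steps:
f = 1 (f = 1/1 = 1)
d = -4 (d = -3 - 1*1 = -3 - 1 = -4)
d**4 = (-4)**4 = 256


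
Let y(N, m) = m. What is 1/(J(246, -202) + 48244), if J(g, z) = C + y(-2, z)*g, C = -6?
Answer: -1/1454 ≈ -0.00068776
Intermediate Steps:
J(g, z) = -6 + g*z (J(g, z) = -6 + z*g = -6 + g*z)
1/(J(246, -202) + 48244) = 1/((-6 + 246*(-202)) + 48244) = 1/((-6 - 49692) + 48244) = 1/(-49698 + 48244) = 1/(-1454) = -1/1454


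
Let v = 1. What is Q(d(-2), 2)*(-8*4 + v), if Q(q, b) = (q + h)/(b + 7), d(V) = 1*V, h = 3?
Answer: -31/9 ≈ -3.4444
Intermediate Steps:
d(V) = V
Q(q, b) = (3 + q)/(7 + b) (Q(q, b) = (q + 3)/(b + 7) = (3 + q)/(7 + b))
Q(d(-2), 2)*(-8*4 + v) = ((3 - 2)/(7 + 2))*(-8*4 + 1) = (1/9)*(-32 + 1) = ((1/9)*1)*(-31) = (1/9)*(-31) = -31/9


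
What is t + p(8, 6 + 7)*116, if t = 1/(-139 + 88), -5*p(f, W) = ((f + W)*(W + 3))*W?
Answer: -25841093/255 ≈ -1.0134e+5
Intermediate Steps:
p(f, W) = -W*(3 + W)*(W + f)/5 (p(f, W) = -(f + W)*(W + 3)*W/5 = -(W + f)*(3 + W)*W/5 = -(3 + W)*(W + f)*W/5 = -W*(3 + W)*(W + f)/5)
t = -1/51 (t = 1/(-51) = -1/51 ≈ -0.019608)
t + p(8, 6 + 7)*116 = -1/51 - (6 + 7)*((6 + 7)**2 + 3*(6 + 7) + 3*8 + (6 + 7)*8)/5*116 = -1/51 - 1/5*13*(13**2 + 3*13 + 24 + 13*8)*116 = -1/51 - 1/5*13*(169 + 39 + 24 + 104)*116 = -1/51 - 1/5*13*336*116 = -1/51 - 4368/5*116 = -1/51 - 506688/5 = -25841093/255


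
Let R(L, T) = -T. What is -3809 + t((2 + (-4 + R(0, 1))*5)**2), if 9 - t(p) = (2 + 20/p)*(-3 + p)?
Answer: -2577228/529 ≈ -4871.9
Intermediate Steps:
t(p) = 9 - (-3 + p)*(2 + 20/p) (t(p) = 9 - (2 + 20/p)*(-3 + p) = 9 - (-3 + p)*(2 + 20/p))
-3809 + t((2 + (-4 + R(0, 1))*5)**2) = -3809 + (-5 - 2*(2 + (-4 - 1*1)*5)**2 + 60/((2 + (-4 - 1*1)*5)**2)) = -3809 + (-5 - 2*(2 + (-4 - 1)*5)**2 + 60/((2 + (-4 - 1)*5)**2)) = -3809 + (-5 - 2*(2 - 5*5)**2 + 60/((2 - 5*5)**2)) = -3809 + (-5 - 2*(2 - 25)**2 + 60/((2 - 25)**2)) = -3809 + (-5 - 2*(-23)**2 + 60/((-23)**2)) = -3809 + (-5 - 2*529 + 60/529) = -3809 + (-5 - 1058 + 60*(1/529)) = -3809 + (-5 - 1058 + 60/529) = -3809 - 562267/529 = -2577228/529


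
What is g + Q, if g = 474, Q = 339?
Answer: 813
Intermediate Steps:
g + Q = 474 + 339 = 813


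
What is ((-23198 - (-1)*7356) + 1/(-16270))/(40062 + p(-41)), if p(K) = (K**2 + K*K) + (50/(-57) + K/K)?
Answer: -14691712437/40271097250 ≈ -0.36482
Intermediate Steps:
p(K) = 7/57 + 2*K**2 (p(K) = (K**2 + K**2) + (50*(-1/57) + 1) = 2*K**2 + (-50/57 + 1) = 2*K**2 + 7/57 = 7/57 + 2*K**2)
((-23198 - (-1)*7356) + 1/(-16270))/(40062 + p(-41)) = ((-23198 - (-1)*7356) + 1/(-16270))/(40062 + (7/57 + 2*(-41)**2)) = ((-23198 - 1*(-7356)) - 1/16270)/(40062 + (7/57 + 2*1681)) = ((-23198 + 7356) - 1/16270)/(40062 + (7/57 + 3362)) = (-15842 - 1/16270)/(40062 + 191641/57) = -257749341/(16270*2475175/57) = -257749341/16270*57/2475175 = -14691712437/40271097250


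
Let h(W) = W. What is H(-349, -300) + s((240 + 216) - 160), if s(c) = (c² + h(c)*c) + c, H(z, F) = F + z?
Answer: 174879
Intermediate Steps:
s(c) = c + 2*c² (s(c) = (c² + c*c) + c = (c² + c²) + c = 2*c² + c = c + 2*c²)
H(-349, -300) + s((240 + 216) - 160) = (-300 - 349) + ((240 + 216) - 160)*(1 + 2*((240 + 216) - 160)) = -649 + (456 - 160)*(1 + 2*(456 - 160)) = -649 + 296*(1 + 2*296) = -649 + 296*(1 + 592) = -649 + 296*593 = -649 + 175528 = 174879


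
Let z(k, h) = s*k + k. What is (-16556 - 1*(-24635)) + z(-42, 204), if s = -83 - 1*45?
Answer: 13413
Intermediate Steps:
s = -128 (s = -83 - 45 = -128)
z(k, h) = -127*k (z(k, h) = -128*k + k = -127*k)
(-16556 - 1*(-24635)) + z(-42, 204) = (-16556 - 1*(-24635)) - 127*(-42) = (-16556 + 24635) + 5334 = 8079 + 5334 = 13413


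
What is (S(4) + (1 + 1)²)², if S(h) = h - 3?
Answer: 25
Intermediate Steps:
S(h) = -3 + h
(S(4) + (1 + 1)²)² = ((-3 + 4) + (1 + 1)²)² = (1 + 2²)² = (1 + 4)² = 5² = 25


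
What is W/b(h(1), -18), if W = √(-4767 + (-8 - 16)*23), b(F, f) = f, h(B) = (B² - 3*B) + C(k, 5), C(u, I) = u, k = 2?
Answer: -I*√591/6 ≈ -4.0518*I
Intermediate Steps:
h(B) = 2 + B² - 3*B (h(B) = (B² - 3*B) + 2 = 2 + B² - 3*B)
W = 3*I*√591 (W = √(-4767 - 24*23) = √(-4767 - 552) = √(-5319) = 3*I*√591 ≈ 72.932*I)
W/b(h(1), -18) = (3*I*√591)/(-18) = (3*I*√591)*(-1/18) = -I*√591/6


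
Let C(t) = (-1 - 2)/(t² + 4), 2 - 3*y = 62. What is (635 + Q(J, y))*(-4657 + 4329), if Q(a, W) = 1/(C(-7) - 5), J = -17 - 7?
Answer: -13950414/67 ≈ -2.0822e+5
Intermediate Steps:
J = -24
y = -20 (y = ⅔ - ⅓*62 = ⅔ - 62/3 = -20)
C(t) = -3/(4 + t²)
Q(a, W) = -53/268 (Q(a, W) = 1/(-3/(4 + (-7)²) - 5) = 1/(-3/(4 + 49) - 5) = 1/(-3/53 - 5) = 1/(-268/53) = -53/268)
(635 + Q(J, y))*(-4657 + 4329) = (635 - 53/268)*(-4657 + 4329) = (170127/268)*(-328) = -13950414/67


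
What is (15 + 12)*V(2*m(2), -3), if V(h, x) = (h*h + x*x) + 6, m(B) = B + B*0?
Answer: 837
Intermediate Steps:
m(B) = B (m(B) = B + 0 = B)
V(h, x) = 6 + h² + x² (V(h, x) = (h² + x²) + 6 = 6 + h² + x²)
(15 + 12)*V(2*m(2), -3) = (15 + 12)*(6 + (2*2)² + (-3)²) = 27*(6 + 4² + 9) = 27*(6 + 16 + 9) = 27*31 = 837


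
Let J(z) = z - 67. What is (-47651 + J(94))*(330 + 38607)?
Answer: -1854335688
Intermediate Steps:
J(z) = -67 + z
(-47651 + J(94))*(330 + 38607) = (-47651 + (-67 + 94))*(330 + 38607) = (-47651 + 27)*38937 = -47624*38937 = -1854335688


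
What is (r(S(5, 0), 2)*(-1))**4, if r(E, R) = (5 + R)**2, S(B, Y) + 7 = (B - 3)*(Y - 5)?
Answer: 5764801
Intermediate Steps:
S(B, Y) = -7 + (-5 + Y)*(-3 + B) (S(B, Y) = -7 + (B - 3)*(Y - 5) = -7 + (-3 + B)*(-5 + Y) = -7 + (-5 + Y)*(-3 + B))
(r(S(5, 0), 2)*(-1))**4 = ((5 + 2)**2*(-1))**4 = (7**2*(-1))**4 = (49*(-1))**4 = (-49)**4 = 5764801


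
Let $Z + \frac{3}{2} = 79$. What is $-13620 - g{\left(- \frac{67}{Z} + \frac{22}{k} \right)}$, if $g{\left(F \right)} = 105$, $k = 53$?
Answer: $-13725$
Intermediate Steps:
$Z = \frac{155}{2}$ ($Z = - \frac{3}{2} + 79 = \frac{155}{2} \approx 77.5$)
$-13620 - g{\left(- \frac{67}{Z} + \frac{22}{k} \right)} = -13620 - 105 = -13725$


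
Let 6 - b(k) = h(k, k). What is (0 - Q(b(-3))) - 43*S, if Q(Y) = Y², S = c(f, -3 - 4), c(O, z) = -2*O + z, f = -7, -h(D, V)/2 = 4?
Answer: -497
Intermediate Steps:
h(D, V) = -8 (h(D, V) = -2*4 = -8)
b(k) = 14 (b(k) = 6 - 1*(-8) = 6 + 8 = 14)
c(O, z) = z - 2*O
S = 7 (S = (-3 - 4) - 2*(-7) = -7 + 14 = 7)
(0 - Q(b(-3))) - 43*S = (0 - 1*14²) - 43*7 = (0 - 1*196) - 301 = (0 - 196) - 301 = -196 - 301 = -497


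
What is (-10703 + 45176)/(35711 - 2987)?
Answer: 11491/10908 ≈ 1.0534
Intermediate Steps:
(-10703 + 45176)/(35711 - 2987) = 34473/32724 = 34473*(1/32724) = 11491/10908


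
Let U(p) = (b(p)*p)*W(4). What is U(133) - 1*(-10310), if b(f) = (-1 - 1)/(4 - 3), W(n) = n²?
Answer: 6054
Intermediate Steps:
b(f) = -2 (b(f) = -2/1 = -2*1 = -2)
U(p) = -32*p (U(p) = -2*p*4² = -2*p*16 = -32*p)
U(133) - 1*(-10310) = -32*133 - 1*(-10310) = -4256 + 10310 = 6054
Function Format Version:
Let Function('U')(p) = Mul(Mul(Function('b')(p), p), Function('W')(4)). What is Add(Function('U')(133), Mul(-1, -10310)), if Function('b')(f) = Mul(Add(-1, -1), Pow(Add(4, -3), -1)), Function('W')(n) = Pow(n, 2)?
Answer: 6054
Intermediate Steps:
Function('b')(f) = -2 (Function('b')(f) = Mul(-2, Pow(1, -1)) = Mul(-2, 1) = -2)
Function('U')(p) = Mul(-32, p) (Function('U')(p) = Mul(Mul(-2, p), Pow(4, 2)) = Mul(Mul(-2, p), 16) = Mul(-32, p))
Add(Function('U')(133), Mul(-1, -10310)) = Add(Mul(-32, 133), Mul(-1, -10310)) = Add(-4256, 10310) = 6054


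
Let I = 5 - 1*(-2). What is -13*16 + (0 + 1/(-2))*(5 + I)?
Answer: -214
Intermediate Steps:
I = 7 (I = 5 + 2 = 7)
-13*16 + (0 + 1/(-2))*(5 + I) = -13*16 + (0 + 1/(-2))*(5 + 7) = -208 + (0 - 1/2)*12 = -208 - 1/2*12 = -208 - 6 = -214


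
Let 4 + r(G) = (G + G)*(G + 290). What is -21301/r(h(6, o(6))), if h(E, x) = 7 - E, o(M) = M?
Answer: -1253/34 ≈ -36.853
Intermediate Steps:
r(G) = -4 + 2*G*(290 + G) (r(G) = -4 + (G + G)*(G + 290) = -4 + (2*G)*(290 + G) = -4 + 2*G*(290 + G))
-21301/r(h(6, o(6))) = -21301/(-4 + 2*(7 - 1*6)² + 580*(7 - 1*6)) = -21301/(-4 + 2*(7 - 6)² + 580*(7 - 6)) = -21301/(-4 + 2*1² + 580*1) = -21301/(-4 + 2*1 + 580) = -21301/(-4 + 2 + 580) = -21301/578 = -21301*1/578 = -1253/34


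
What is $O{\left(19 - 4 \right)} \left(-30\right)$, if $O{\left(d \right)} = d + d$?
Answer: $-900$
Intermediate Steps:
$O{\left(d \right)} = 2 d$
$O{\left(19 - 4 \right)} \left(-30\right) = 2 \left(19 - 4\right) \left(-30\right) = 2 \cdot 15 \left(-30\right) = 30 \left(-30\right) = -900$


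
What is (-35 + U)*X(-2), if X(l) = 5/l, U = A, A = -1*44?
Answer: 395/2 ≈ 197.50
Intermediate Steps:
A = -44
U = -44
(-35 + U)*X(-2) = (-35 - 44)*(5/(-2)) = -395*(-1)/2 = -79*(-5/2) = 395/2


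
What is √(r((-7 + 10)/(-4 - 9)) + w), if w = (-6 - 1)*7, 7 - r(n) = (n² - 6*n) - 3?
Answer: I*√6834/13 ≈ 6.3591*I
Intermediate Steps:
r(n) = 10 - n² + 6*n (r(n) = 7 - ((n² - 6*n) - 3) = 7 - (-3 + n² - 6*n) = 7 + (3 - n² + 6*n) = 10 - n² + 6*n)
w = -49 (w = -7*7 = -49)
√(r((-7 + 10)/(-4 - 9)) + w) = √((10 - ((-7 + 10)/(-4 - 9))² + 6*((-7 + 10)/(-4 - 9))) - 49) = √((10 - (3/(-13))² + 6*(3/(-13))) - 49) = √((10 - (3*(-1/13))² + 6*(3*(-1/13))) - 49) = √((10 - (-3/13)² + 6*(-3/13)) - 49) = √((10 - 1*9/169 - 18/13) - 49) = √((10 - 9/169 - 18/13) - 49) = √(1447/169 - 49) = √(-6834/169) = I*√6834/13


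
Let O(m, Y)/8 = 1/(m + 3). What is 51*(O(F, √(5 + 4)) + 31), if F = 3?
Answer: 1649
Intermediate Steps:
O(m, Y) = 8/(3 + m) (O(m, Y) = 8/(m + 3) = 8/(3 + m))
51*(O(F, √(5 + 4)) + 31) = 51*(8/(3 + 3) + 31) = 51*(8/6 + 31) = 51*(8*(⅙) + 31) = 51*(4/3 + 31) = 51*(97/3) = 1649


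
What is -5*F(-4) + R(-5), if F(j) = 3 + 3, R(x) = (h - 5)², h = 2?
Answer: -21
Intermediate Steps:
R(x) = 9 (R(x) = (2 - 5)² = (-3)² = 9)
F(j) = 6
-5*F(-4) + R(-5) = -5*6 + 9 = -30 + 9 = -21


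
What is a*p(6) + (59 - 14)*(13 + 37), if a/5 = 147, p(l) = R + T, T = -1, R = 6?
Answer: 5925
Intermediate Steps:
p(l) = 5 (p(l) = 6 - 1 = 5)
a = 735 (a = 5*147 = 735)
a*p(6) + (59 - 14)*(13 + 37) = 735*5 + (59 - 14)*(13 + 37) = 3675 + 45*50 = 3675 + 2250 = 5925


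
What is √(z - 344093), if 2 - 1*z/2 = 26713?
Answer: I*√397515 ≈ 630.49*I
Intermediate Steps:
z = -53422 (z = 4 - 2*26713 = 4 - 53426 = -53422)
√(z - 344093) = √(-53422 - 344093) = √(-397515) = I*√397515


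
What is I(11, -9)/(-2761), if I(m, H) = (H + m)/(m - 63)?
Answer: 1/71786 ≈ 1.3930e-5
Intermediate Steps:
I(m, H) = (H + m)/(-63 + m)
I(11, -9)/(-2761) = ((-9 + 11)/(-63 + 11))/(-2761) = (2/(-52))*(-1/2761) = -1/52*2*(-1/2761) = -1/26*(-1/2761) = 1/71786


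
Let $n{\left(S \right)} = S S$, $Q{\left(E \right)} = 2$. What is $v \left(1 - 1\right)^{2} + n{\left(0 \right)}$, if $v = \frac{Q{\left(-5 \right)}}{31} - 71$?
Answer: $0$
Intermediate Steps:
$n{\left(S \right)} = S^{2}$
$v = - \frac{2199}{31}$ ($v = \frac{2}{31} - 71 = - \frac{2199}{31} \approx -70.935$)
$v \left(1 - 1\right)^{2} + n{\left(0 \right)} = - \frac{2199 \left(1 - 1\right)^{2}}{31} + 0^{2} = - \frac{2199 \cdot 0^{2}}{31} + 0 = \left(- \frac{2199}{31}\right) 0 + 0 = 0 + 0 = 0$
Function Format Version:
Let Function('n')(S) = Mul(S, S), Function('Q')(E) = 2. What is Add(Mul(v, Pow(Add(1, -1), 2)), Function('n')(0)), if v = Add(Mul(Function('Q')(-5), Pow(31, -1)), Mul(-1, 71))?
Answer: 0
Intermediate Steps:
Function('n')(S) = Pow(S, 2)
v = Rational(-2199, 31) (v = Add(Mul(2, Pow(31, -1)), Mul(-1, 71)) = Add(Mul(2, Rational(1, 31)), -71) = Add(Rational(2, 31), -71) = Rational(-2199, 31) ≈ -70.935)
Add(Mul(v, Pow(Add(1, -1), 2)), Function('n')(0)) = Add(Mul(Rational(-2199, 31), Pow(Add(1, -1), 2)), Pow(0, 2)) = Add(Mul(Rational(-2199, 31), Pow(0, 2)), 0) = Add(Mul(Rational(-2199, 31), 0), 0) = Add(0, 0) = 0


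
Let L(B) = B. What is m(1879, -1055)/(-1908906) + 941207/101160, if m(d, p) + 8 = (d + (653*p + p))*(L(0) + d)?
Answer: 22098127677677/32184155160 ≈ 686.62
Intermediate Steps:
m(d, p) = -8 + d*(d + 654*p) (m(d, p) = -8 + (d + (653*p + p))*(0 + d) = -8 + (d + 654*p)*d = -8 + d*(d + 654*p))
m(1879, -1055)/(-1908906) + 941207/101160 = (-8 + 1879² + 654*1879*(-1055))/(-1908906) + 941207/101160 = (-8 + 3530641 - 1296453630)*(-1/1908906) + 941207*(1/101160) = -1292922997*(-1/1908906) + 941207/101160 = 1292922997/1908906 + 941207/101160 = 22098127677677/32184155160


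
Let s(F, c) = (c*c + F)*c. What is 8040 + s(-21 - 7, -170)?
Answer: -4900200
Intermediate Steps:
s(F, c) = c*(F + c²) (s(F, c) = (c² + F)*c = (F + c²)*c = c*(F + c²))
8040 + s(-21 - 7, -170) = 8040 - 170*((-21 - 7) + (-170)²) = 8040 - 170*(-28 + 28900) = 8040 - 170*28872 = 8040 - 4908240 = -4900200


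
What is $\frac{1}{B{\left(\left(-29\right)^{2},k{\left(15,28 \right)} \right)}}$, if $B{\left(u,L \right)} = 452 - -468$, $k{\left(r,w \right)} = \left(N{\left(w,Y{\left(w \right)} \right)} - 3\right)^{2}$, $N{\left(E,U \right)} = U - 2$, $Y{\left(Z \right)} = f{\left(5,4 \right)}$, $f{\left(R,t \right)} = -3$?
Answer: $\frac{1}{920} \approx 0.001087$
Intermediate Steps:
$Y{\left(Z \right)} = -3$
$N{\left(E,U \right)} = -2 + U$
$k{\left(r,w \right)} = 64$ ($k{\left(r,w \right)} = \left(\left(-2 - 3\right) - 3\right)^{2} = \left(-5 - 3\right)^{2} = \left(-8\right)^{2} = 64$)
$B{\left(u,L \right)} = 920$ ($B{\left(u,L \right)} = 452 + 468 = 920$)
$\frac{1}{B{\left(\left(-29\right)^{2},k{\left(15,28 \right)} \right)}} = \frac{1}{920}$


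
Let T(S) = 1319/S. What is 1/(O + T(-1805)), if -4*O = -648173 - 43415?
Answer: 1805/312077766 ≈ 5.7838e-6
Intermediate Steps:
O = 172897 (O = -(-648173 - 43415)/4 = -¼*(-691588) = 172897)
1/(O + T(-1805)) = 1/(172897 + 1319/(-1805)) = 1/(172897 + 1319*(-1/1805)) = 1/(172897 - 1319/1805) = 1/(312077766/1805) = 1805/312077766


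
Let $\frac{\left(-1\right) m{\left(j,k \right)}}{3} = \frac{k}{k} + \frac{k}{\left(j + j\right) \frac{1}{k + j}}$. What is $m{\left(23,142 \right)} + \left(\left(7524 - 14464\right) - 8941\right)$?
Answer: $- \frac{400477}{23} \approx -17412.0$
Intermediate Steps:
$m{\left(j,k \right)} = -3 - \frac{3 k \left(j + k\right)}{2 j}$ ($m{\left(j,k \right)} = - 3 \left(\frac{k}{k} + \frac{k}{\left(j + j\right) \frac{1}{k + j}}\right) = - 3 \left(1 + \frac{k}{2 j \frac{1}{j + k}}\right) = - 3 \left(1 + k \frac{j + k}{2 j}\right) = - 3 \left(1 + \frac{k \left(j + k\right)}{2 j}\right) = -3 - \frac{3 k \left(j + k\right)}{2 j}$)
$m{\left(23,142 \right)} + \left(\left(7524 - 14464\right) - 8941\right) = \frac{3 \left(- 142^{2} - 23 \left(2 + 142\right)\right)}{2 \cdot 23} + \left(\left(7524 - 14464\right) - 8941\right) = \frac{3}{2} \cdot \frac{1}{23} \left(\left(-1\right) 20164 - 23 \cdot 144\right) - 15881 = \frac{3}{2} \cdot \frac{1}{23} \left(-20164 - 3312\right) - 15881 = \frac{3}{2} \cdot \frac{1}{23} \left(-23476\right) - 15881 = - \frac{35214}{23} - 15881 = - \frac{400477}{23}$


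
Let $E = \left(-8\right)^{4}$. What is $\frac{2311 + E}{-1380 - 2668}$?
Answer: $- \frac{6407}{4048} \approx -1.5828$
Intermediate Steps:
$E = 4096$
$\frac{2311 + E}{-1380 - 2668} = \frac{2311 + 4096}{-1380 - 2668} = \frac{6407}{-4048} = 6407 \left(- \frac{1}{4048}\right) = - \frac{6407}{4048}$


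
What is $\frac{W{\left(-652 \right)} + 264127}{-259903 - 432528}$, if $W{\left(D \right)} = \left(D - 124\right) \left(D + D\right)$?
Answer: $- \frac{1276031}{692431} \approx -1.8428$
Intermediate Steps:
$W{\left(D \right)} = 2 D \left(-124 + D\right)$ ($W{\left(D \right)} = \left(-124 + D\right) 2 D = 2 D \left(-124 + D\right)$)
$\frac{W{\left(-652 \right)} + 264127}{-259903 - 432528} = \frac{2 \left(-652\right) \left(-124 - 652\right) + 264127}{-259903 - 432528} = \frac{2 \left(-652\right) \left(-776\right) + 264127}{-692431} = \left(1011904 + 264127\right) \left(- \frac{1}{692431}\right) = 1276031 \left(- \frac{1}{692431}\right) = - \frac{1276031}{692431}$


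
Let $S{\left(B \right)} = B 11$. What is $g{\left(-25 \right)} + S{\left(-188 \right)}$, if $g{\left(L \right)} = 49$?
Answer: $-2019$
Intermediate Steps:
$S{\left(B \right)} = 11 B$
$g{\left(-25 \right)} + S{\left(-188 \right)} = 49 + 11 \left(-188\right) = 49 - 2068 = -2019$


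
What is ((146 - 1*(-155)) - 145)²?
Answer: 24336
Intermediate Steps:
((146 - 1*(-155)) - 145)² = ((146 + 155) - 145)² = (301 - 145)² = 156² = 24336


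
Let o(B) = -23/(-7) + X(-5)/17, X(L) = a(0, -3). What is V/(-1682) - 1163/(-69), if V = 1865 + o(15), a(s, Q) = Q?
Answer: 217444709/13810902 ≈ 15.744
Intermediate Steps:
X(L) = -3
o(B) = 370/119 (o(B) = -23/(-7) - 3/17 = -23*(-1/7) - 3*1/17 = 23/7 - 3/17 = 370/119)
V = 222305/119 (V = 1865 + 370/119 = 222305/119 ≈ 1868.1)
V/(-1682) - 1163/(-69) = (222305/119)/(-1682) - 1163/(-69) = (222305/119)*(-1/1682) - 1163*(-1/69) = -222305/200158 + 1163/69 = 217444709/13810902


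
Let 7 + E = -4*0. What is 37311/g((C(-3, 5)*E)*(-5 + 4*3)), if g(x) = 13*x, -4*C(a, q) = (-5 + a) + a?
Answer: -149244/7007 ≈ -21.299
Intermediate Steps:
C(a, q) = 5/4 - a/2 (C(a, q) = -((-5 + a) + a)/4 = -(-5 + 2*a)/4 = 5/4 - a/2)
E = -7 (E = -7 - 4*0 = -7 + 0 = -7)
37311/g((C(-3, 5)*E)*(-5 + 4*3)) = 37311/((13*(((5/4 - ½*(-3))*(-7))*(-5 + 4*3)))) = 37311/((13*(((5/4 + 3/2)*(-7))*(-5 + 12)))) = 37311/((13*(((11/4)*(-7))*7))) = 37311/((13*(-77/4*7))) = 37311/((13*(-539/4))) = 37311/(-7007/4) = 37311*(-4/7007) = -149244/7007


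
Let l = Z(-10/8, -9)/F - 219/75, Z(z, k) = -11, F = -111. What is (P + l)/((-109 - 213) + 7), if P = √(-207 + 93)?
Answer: 7828/874125 - I*√114/315 ≈ 0.0089552 - 0.033895*I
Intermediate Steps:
P = I*√114 (P = √(-114) = I*√114 ≈ 10.677*I)
l = -7828/2775 (l = -11/(-111) - 219/75 = -11*(-1/111) - 219*1/75 = 11/111 - 73/25 = -7828/2775 ≈ -2.8209)
(P + l)/((-109 - 213) + 7) = (I*√114 - 7828/2775)/((-109 - 213) + 7) = (-7828/2775 + I*√114)/(-322 + 7) = (-7828/2775 + I*√114)/(-315) = (-7828/2775 + I*√114)*(-1/315) = 7828/874125 - I*√114/315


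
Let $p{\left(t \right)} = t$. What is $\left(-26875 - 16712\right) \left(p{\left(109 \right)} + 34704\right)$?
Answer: $-1517394231$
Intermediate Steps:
$\left(-26875 - 16712\right) \left(p{\left(109 \right)} + 34704\right) = \left(-26875 - 16712\right) \left(109 + 34704\right) = \left(-43587\right) 34813 = -1517394231$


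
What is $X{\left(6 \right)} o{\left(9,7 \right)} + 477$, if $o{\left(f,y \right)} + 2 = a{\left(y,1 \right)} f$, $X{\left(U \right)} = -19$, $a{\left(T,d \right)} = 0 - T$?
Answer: $1712$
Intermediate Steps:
$a{\left(T,d \right)} = - T$
$o{\left(f,y \right)} = -2 - f y$ ($o{\left(f,y \right)} = -2 + - y f = -2 - f y$)
$X{\left(6 \right)} o{\left(9,7 \right)} + 477 = - 19 \left(-2 - 9 \cdot 7\right) + 477 = - 19 \left(-2 - 63\right) + 477 = \left(-19\right) \left(-65\right) + 477 = 1235 + 477 = 1712$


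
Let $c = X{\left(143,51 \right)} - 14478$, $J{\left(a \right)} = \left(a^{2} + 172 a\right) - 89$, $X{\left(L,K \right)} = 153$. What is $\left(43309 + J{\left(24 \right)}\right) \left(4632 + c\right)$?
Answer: $-464527332$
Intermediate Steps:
$J{\left(a \right)} = -89 + a^{2} + 172 a$
$c = -14325$ ($c = 153 - 14478 = -14325$)
$\left(43309 + J{\left(24 \right)}\right) \left(4632 + c\right) = \left(43309 + \left(-89 + 24^{2} + 172 \cdot 24\right)\right) \left(4632 - 14325\right) = \left(43309 + \left(-89 + 576 + 4128\right)\right) \left(-9693\right) = \left(43309 + 4615\right) \left(-9693\right) = 47924 \left(-9693\right) = -464527332$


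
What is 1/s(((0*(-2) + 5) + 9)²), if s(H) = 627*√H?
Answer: 1/8778 ≈ 0.00011392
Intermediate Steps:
1/s(((0*(-2) + 5) + 9)²) = 1/(627*√(((0*(-2) + 5) + 9)²)) = 1/(627*√(((0 + 5) + 9)²)) = 1/(627*√((5 + 9)²)) = 1/(627*√(14²)) = 1/(627*√196) = 1/(627*14) = 1/8778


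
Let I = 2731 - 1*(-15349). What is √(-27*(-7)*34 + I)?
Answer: √24506 ≈ 156.54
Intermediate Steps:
I = 18080 (I = 2731 + 15349 = 18080)
√(-27*(-7)*34 + I) = √(-27*(-7)*34 + 18080) = √(189*34 + 18080) = √(6426 + 18080) = √24506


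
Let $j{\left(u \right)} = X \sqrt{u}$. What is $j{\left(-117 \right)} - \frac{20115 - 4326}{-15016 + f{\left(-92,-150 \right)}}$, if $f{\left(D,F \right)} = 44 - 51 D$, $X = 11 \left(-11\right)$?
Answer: $\frac{15789}{10280} - 363 i \sqrt{13} \approx 1.5359 - 1308.8 i$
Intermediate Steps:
$X = -121$
$j{\left(u \right)} = - 121 \sqrt{u}$
$j{\left(-117 \right)} - \frac{20115 - 4326}{-15016 + f{\left(-92,-150 \right)}} = - 121 \sqrt{-117} - \frac{20115 - 4326}{-15016 + \left(44 - -4692\right)} = - 121 \cdot 3 i \sqrt{13} - \frac{15789}{-15016 + \left(44 + 4692\right)} = - 363 i \sqrt{13} - \frac{15789}{-15016 + 4736} = - 363 i \sqrt{13} - \frac{15789}{-10280} = - 363 i \sqrt{13} - 15789 \left(- \frac{1}{10280}\right) = - 363 i \sqrt{13} - - \frac{15789}{10280} = - 363 i \sqrt{13} + \frac{15789}{10280} = \frac{15789}{10280} - 363 i \sqrt{13}$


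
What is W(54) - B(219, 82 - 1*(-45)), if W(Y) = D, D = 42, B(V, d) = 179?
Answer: -137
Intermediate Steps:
W(Y) = 42
W(54) - B(219, 82 - 1*(-45)) = 42 - 1*179 = 42 - 179 = -137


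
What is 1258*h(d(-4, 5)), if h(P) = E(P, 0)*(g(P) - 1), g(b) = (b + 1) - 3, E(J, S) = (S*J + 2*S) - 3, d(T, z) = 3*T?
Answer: 56610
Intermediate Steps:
E(J, S) = -3 + 2*S + J*S (E(J, S) = (J*S + 2*S) - 3 = (2*S + J*S) - 3 = -3 + 2*S + J*S)
g(b) = -2 + b (g(b) = (1 + b) - 3 = -2 + b)
h(P) = 9 - 3*P (h(P) = (-3 + 2*0 + P*0)*((-2 + P) - 1) = (-3 + 0 + 0)*(-3 + P) = -3*(-3 + P) = 9 - 3*P)
1258*h(d(-4, 5)) = 1258*(9 - 9*(-4)) = 1258*(9 - 3*(-12)) = 1258*(9 + 36) = 1258*45 = 56610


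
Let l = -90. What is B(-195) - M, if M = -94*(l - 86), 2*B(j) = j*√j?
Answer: -16544 - 195*I*√195/2 ≈ -16544.0 - 1361.5*I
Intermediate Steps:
B(j) = j^(3/2)/2 (B(j) = (j*√j)/2 = j^(3/2)/2)
M = 16544 (M = -94*(-90 - 86) = -94*(-176) = 16544)
B(-195) - M = (-195)^(3/2)/2 - 1*16544 = (-195*I*√195)/2 - 16544 = -195*I*√195/2 - 16544 = -16544 - 195*I*√195/2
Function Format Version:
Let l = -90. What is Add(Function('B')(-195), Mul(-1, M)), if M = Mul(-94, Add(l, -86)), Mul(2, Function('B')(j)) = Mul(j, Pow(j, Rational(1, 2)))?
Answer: Add(-16544, Mul(Rational(-195, 2), I, Pow(195, Rational(1, 2)))) ≈ Add(-16544., Mul(-1361.5, I))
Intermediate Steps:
Function('B')(j) = Mul(Rational(1, 2), Pow(j, Rational(3, 2))) (Function('B')(j) = Mul(Rational(1, 2), Mul(j, Pow(j, Rational(1, 2)))) = Mul(Rational(1, 2), Pow(j, Rational(3, 2))))
M = 16544 (M = Mul(-94, Add(-90, -86)) = Mul(-94, -176) = 16544)
Add(Function('B')(-195), Mul(-1, M)) = Add(Mul(Rational(1, 2), Pow(-195, Rational(3, 2))), Mul(-1, 16544)) = Add(Mul(Rational(1, 2), Mul(-195, I, Pow(195, Rational(1, 2)))), -16544) = Add(Mul(Rational(-195, 2), I, Pow(195, Rational(1, 2))), -16544) = Add(-16544, Mul(Rational(-195, 2), I, Pow(195, Rational(1, 2))))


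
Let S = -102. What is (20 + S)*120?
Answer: -9840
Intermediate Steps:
(20 + S)*120 = (20 - 102)*120 = -82*120 = -9840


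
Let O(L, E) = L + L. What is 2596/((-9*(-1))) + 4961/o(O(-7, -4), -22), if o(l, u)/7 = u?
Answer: 32285/126 ≈ 256.23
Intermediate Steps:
O(L, E) = 2*L
o(l, u) = 7*u
2596/((-9*(-1))) + 4961/o(O(-7, -4), -22) = 2596/((-9*(-1))) + 4961/((7*(-22))) = 2596/9 + 4961/(-154) = 2596*(⅑) + 4961*(-1/154) = 2596/9 - 451/14 = 32285/126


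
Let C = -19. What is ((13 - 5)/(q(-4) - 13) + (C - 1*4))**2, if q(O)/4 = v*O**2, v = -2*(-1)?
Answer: 6953769/13225 ≈ 525.80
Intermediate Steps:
v = 2
q(O) = 8*O**2 (q(O) = 4*(2*O**2) = 8*O**2)
((13 - 5)/(q(-4) - 13) + (C - 1*4))**2 = ((13 - 5)/(8*(-4)**2 - 13) + (-19 - 1*4))**2 = (8/(8*16 - 13) + (-19 - 4))**2 = (8/(128 - 13) - 23)**2 = (8/115 - 23)**2 = (-2637/115)**2 = 6953769/13225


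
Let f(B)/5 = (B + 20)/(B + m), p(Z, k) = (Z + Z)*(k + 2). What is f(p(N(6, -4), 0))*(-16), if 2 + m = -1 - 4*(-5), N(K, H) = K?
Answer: -3520/41 ≈ -85.854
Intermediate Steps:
m = 17 (m = -2 + (-1 - 4*(-5)) = -2 + (-1 + 20) = -2 + 19 = 17)
p(Z, k) = 2*Z*(2 + k) (p(Z, k) = (2*Z)*(2 + k) = 2*Z*(2 + k))
f(B) = 5*(20 + B)/(17 + B) (f(B) = 5*((B + 20)/(B + 17)) = 5*((20 + B)/(17 + B)) = 5*(20 + B)/(17 + B))
f(p(N(6, -4), 0))*(-16) = (5*(20 + 2*6*(2 + 0))/(17 + 2*6*(2 + 0)))*(-16) = (5*(20 + 2*6*2)/(17 + 2*6*2))*(-16) = (5*(20 + 24)/(17 + 24))*(-16) = (5*44/41)*(-16) = (5*(1/41)*44)*(-16) = (220/41)*(-16) = -3520/41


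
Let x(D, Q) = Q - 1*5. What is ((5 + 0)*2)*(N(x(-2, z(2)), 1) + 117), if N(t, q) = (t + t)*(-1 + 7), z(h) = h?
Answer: 810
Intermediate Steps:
x(D, Q) = -5 + Q (x(D, Q) = Q - 5 = -5 + Q)
N(t, q) = 12*t (N(t, q) = (2*t)*6 = 12*t)
((5 + 0)*2)*(N(x(-2, z(2)), 1) + 117) = ((5 + 0)*2)*(12*(-5 + 2) + 117) = (5*2)*(12*(-3) + 117) = 10*(-36 + 117) = 10*81 = 810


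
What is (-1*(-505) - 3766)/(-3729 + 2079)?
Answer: 1087/550 ≈ 1.9764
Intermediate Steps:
(-1*(-505) - 3766)/(-3729 + 2079) = (505 - 3766)/(-1650) = -3261*(-1/1650) = 1087/550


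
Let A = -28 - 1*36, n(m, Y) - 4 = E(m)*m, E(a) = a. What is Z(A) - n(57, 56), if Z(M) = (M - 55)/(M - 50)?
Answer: -370723/114 ≈ -3252.0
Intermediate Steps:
n(m, Y) = 4 + m² (n(m, Y) = 4 + m*m = 4 + m²)
A = -64 (A = -28 - 36 = -64)
Z(M) = (-55 + M)/(-50 + M)
Z(A) - n(57, 56) = (-55 - 64)/(-50 - 64) - (4 + 57²) = -119/(-114) - (4 + 3249) = -1/114*(-119) - 1*3253 = 119/114 - 3253 = -370723/114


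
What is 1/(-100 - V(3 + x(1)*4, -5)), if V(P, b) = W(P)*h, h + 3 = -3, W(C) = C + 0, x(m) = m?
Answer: -1/58 ≈ -0.017241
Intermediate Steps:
W(C) = C
h = -6 (h = -3 - 3 = -6)
V(P, b) = -6*P (V(P, b) = P*(-6) = -6*P)
1/(-100 - V(3 + x(1)*4, -5)) = 1/(-100 - (-6)*(3 + 1*4)) = 1/(-100 - (-6)*(3 + 4)) = 1/(-100 - (-6)*7) = 1/(-100 - 1*(-42)) = 1/(-100 + 42) = 1/(-58) = -1/58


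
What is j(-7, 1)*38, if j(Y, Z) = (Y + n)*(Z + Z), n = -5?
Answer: -912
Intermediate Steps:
j(Y, Z) = 2*Z*(-5 + Y) (j(Y, Z) = (Y - 5)*(Z + Z) = (-5 + Y)*(2*Z) = 2*Z*(-5 + Y))
j(-7, 1)*38 = (2*1*(-5 - 7))*38 = (2*1*(-12))*38 = -24*38 = -912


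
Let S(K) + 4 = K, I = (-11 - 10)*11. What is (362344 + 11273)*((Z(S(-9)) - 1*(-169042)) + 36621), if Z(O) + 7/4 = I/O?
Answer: 3995949262653/52 ≈ 7.6845e+10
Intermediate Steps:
I = -231 (I = -21*11 = -231)
S(K) = -4 + K
Z(O) = -7/4 - 231/O
(362344 + 11273)*((Z(S(-9)) - 1*(-169042)) + 36621) = (362344 + 11273)*(((-7/4 - 231/(-4 - 9)) - 1*(-169042)) + 36621) = 373617*(((-7/4 - 231/(-13)) + 169042) + 36621) = 373617*(((-7/4 - 231*(-1/13)) + 169042) + 36621) = 373617*(((-7/4 + 231/13) + 169042) + 36621) = 373617*((833/52 + 169042) + 36621) = 373617*(8791017/52 + 36621) = 373617*(10695309/52) = 3995949262653/52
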